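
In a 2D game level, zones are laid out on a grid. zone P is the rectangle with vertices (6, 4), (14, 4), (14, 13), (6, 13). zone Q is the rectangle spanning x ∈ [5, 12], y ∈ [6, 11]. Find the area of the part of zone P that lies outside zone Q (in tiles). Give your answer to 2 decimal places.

|zone P∩zone Q|: x∈[6,12], y∈[6,11] → 6·5 = 30.
|zone P| = 72.
|zone P ∖ zone Q| = |zone P| − |zone P∩zone Q| = 72 − 30 = 42.00.

42.00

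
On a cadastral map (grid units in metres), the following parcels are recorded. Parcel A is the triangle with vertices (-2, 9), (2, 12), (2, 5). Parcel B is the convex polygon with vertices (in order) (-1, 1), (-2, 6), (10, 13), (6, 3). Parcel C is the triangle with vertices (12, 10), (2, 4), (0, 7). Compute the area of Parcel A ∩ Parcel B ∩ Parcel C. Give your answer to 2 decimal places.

The intersection is the polygon with vertices (0,7), (2,7.5), (2,5).
By the shoelace formula its area is 2.50.

2.50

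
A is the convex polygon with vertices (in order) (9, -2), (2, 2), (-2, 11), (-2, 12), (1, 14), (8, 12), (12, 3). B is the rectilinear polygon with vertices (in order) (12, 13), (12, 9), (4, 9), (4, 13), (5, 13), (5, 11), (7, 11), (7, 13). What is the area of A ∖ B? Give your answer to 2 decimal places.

119.39

|A| = 132.5, |A∩B| = 13.1071.
|A ∖ B| = |A| − |A∩B| = 132.5 − 13.1071 = 119.39.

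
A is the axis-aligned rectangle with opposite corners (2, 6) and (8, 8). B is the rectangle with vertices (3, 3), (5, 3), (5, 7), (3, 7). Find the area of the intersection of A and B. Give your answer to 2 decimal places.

|A∩B|: x∈[3,5], y∈[6,7] → 2·1 = 2.

2.00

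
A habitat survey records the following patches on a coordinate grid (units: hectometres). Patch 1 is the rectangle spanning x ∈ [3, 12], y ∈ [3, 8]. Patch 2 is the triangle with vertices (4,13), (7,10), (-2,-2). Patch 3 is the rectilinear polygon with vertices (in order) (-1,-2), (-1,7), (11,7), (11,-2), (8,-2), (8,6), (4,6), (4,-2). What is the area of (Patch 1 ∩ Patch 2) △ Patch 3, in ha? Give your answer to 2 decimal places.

|Patch 1 ∩ Patch 2| = 4.1667.
|(Patch 1 ∩ Patch 2) ∩ Patch 3| = 2.0417.
|(Patch 1 ∩ Patch 2) △ Patch 3| = 4.1667 + 76 − 4.0833 = 76.08.

76.08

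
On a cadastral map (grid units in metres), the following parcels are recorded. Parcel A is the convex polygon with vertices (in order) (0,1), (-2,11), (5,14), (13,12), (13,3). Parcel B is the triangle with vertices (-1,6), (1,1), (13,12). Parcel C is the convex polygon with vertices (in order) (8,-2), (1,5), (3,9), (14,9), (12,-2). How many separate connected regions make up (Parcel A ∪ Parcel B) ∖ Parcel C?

2

(Parcel A ∪ Parcel B) ∖ Parcel C splits into 2 disjoint pieces (area 80.8533, area 0.0234).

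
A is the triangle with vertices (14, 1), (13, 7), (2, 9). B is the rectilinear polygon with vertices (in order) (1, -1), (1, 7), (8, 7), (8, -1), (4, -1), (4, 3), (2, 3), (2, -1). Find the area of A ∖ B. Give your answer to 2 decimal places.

29.00

|A| = 32, |A∩B| = 3.
|A ∖ B| = |A| − |A∩B| = 32 − 3 = 29.00.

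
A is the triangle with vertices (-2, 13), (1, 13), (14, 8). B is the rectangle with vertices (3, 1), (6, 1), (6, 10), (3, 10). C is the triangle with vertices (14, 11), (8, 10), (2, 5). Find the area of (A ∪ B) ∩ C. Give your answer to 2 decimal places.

3.27

|A ∪ B| = 34.5.
|(A ∪ B) ∩ C| = 3.27.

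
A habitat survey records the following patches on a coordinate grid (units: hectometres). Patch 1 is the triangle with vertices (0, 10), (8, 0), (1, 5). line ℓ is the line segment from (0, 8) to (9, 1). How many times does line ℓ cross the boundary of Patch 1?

2

The segment meets the boundary at (4.235,4.706), (0.474,7.632).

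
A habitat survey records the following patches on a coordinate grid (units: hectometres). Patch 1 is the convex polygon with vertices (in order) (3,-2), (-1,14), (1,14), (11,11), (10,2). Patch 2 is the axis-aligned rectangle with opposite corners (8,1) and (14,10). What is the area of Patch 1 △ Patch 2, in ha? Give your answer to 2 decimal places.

135.14

|Patch 1| = 122.5, |Patch 2| = 54, |Patch 1∩Patch 2| = 20.6806.
|Patch 1 △ Patch 2| = |Patch 1| + |Patch 2| − 2·|Patch 1∩Patch 2| = 122.5 + 54 − 41.3611 = 135.14.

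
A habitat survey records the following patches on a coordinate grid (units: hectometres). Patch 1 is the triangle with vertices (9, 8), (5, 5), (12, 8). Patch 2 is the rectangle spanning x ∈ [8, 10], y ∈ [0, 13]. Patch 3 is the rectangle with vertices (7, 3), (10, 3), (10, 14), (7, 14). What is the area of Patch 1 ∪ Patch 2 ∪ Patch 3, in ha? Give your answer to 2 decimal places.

By inclusion–exclusion:
Individual areas: |Patch 1| = 4.5, |Patch 2| = 26, |Patch 3| = 33.
|Patch 1∩Patch 2| = 2.1964.
|Patch 1∩Patch 3| = 3.
|Patch 2∩Patch 3|: x∈[8,10], y∈[3,13] → 2·10 = 20.
|Patch 1∩Patch 2∩Patch 3| = 2.1964.
|Patch 1 ∪ Patch 2 ∪ Patch 3| = 63.5 − 25.1964 + 2.1964 = 40.50.

40.50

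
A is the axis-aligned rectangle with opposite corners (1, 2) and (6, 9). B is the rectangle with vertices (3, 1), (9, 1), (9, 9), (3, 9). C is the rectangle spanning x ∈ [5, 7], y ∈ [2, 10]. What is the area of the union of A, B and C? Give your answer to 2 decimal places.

64.00

By inclusion–exclusion:
Individual areas: |A| = 35, |B| = 48, |C| = 16.
|A∩B|: x∈[3,6], y∈[2,9] → 3·7 = 21.
|A∩C|: x∈[5,6], y∈[2,9] → 1·7 = 7.
|B∩C|: x∈[5,7], y∈[2,9] → 2·7 = 14.
|A∩B∩C| = 7.
|A ∪ B ∪ C| = 99 − 42 + 7 = 64.00.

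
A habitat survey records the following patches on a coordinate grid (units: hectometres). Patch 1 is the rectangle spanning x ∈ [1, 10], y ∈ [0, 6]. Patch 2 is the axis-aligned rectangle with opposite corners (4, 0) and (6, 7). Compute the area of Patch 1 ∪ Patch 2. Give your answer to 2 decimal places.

By inclusion–exclusion:
Individual areas: |Patch 1| = 54, |Patch 2| = 14.
|Patch 1∩Patch 2|: x∈[4,6], y∈[0,6] → 2·6 = 12.
|Patch 1 ∪ Patch 2| = 68 − 12 = 56.00.

56.00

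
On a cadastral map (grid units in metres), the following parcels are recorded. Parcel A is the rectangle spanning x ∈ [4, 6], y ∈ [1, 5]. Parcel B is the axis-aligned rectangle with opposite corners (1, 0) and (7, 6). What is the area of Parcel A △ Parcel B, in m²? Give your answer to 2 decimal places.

28.00

|Parcel A∩Parcel B|: x∈[4,6], y∈[1,5] → 2·4 = 8.
|Parcel A △ Parcel B| = |Parcel A| + |Parcel B| − 2·|Parcel A∩Parcel B| = 8 + 36 − 16 = 28.00.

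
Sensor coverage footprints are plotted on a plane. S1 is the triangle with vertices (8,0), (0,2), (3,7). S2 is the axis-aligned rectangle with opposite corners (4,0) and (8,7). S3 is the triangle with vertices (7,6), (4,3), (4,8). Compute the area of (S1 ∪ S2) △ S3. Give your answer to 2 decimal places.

|S1 ∪ S2| = 41.8.
|(S1 ∪ S2) ∩ S3| = 6.75.
|(S1 ∪ S2) △ S3| = 41.8 + 7.5 − 13.5 = 35.80.

35.80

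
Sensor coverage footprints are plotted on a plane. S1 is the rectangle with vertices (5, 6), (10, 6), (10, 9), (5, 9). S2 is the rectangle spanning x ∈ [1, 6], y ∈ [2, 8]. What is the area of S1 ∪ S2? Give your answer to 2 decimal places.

43.00

By inclusion–exclusion:
Individual areas: |S1| = 15, |S2| = 30.
|S1∩S2|: x∈[5,6], y∈[6,8] → 1·2 = 2.
|S1 ∪ S2| = 45 − 2 = 43.00.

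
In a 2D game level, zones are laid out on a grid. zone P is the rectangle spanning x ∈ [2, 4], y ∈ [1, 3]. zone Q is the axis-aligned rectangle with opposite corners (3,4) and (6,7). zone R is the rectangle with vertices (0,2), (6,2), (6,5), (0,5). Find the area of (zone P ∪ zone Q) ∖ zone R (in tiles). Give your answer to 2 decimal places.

8.00

|zone P ∪ zone Q| = 13.
|(zone P ∪ zone Q) ∩ zone R| = 5.
|(zone P ∪ zone Q) ∖ zone R| = 13 − 5 = 8.00.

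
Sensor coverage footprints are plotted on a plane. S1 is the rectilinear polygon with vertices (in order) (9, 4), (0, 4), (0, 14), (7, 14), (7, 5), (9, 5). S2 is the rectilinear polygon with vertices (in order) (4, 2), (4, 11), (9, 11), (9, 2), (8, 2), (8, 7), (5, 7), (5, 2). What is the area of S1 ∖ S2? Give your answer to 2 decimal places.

56.00

|S1| = 72, |S1∩S2| = 16.
|S1 ∖ S2| = |S1| − |S1∩S2| = 72 − 16 = 56.00.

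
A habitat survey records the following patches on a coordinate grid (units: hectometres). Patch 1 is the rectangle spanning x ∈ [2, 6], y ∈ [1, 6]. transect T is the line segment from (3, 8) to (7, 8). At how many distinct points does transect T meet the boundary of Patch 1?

The segment lies entirely outside Patch 1 and never meets its boundary.

0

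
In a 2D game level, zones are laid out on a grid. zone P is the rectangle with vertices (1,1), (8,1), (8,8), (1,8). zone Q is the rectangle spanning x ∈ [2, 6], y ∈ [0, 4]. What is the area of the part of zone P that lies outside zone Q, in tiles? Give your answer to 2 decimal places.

37.00

|zone P∩zone Q|: x∈[2,6], y∈[1,4] → 4·3 = 12.
|zone P| = 49.
|zone P ∖ zone Q| = |zone P| − |zone P∩zone Q| = 49 − 12 = 37.00.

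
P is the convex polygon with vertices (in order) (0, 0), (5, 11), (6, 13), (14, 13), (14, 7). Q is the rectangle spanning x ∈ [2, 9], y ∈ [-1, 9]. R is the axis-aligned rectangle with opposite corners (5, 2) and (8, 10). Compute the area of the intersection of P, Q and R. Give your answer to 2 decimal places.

17.25

The intersection is the polygon with vertices (8,9), (8,4), (5,2.5), (5,9).
By the shoelace formula its area is 17.25.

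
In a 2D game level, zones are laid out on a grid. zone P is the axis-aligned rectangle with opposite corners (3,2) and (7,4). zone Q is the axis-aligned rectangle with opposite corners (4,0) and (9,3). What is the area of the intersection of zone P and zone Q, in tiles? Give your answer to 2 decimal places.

|zone P∩zone Q|: x∈[4,7], y∈[2,3] → 3·1 = 3.

3.00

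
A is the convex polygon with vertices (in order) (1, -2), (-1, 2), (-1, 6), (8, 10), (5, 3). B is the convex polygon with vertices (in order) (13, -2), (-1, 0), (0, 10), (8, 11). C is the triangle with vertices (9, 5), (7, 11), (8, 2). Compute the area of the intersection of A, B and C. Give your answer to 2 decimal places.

0.36

The intersection is the polygon with vertices (7.419,9.742), (7.625,9.125), (7.294,8.353), (7.153,9.623).
By the shoelace formula its area is 0.36.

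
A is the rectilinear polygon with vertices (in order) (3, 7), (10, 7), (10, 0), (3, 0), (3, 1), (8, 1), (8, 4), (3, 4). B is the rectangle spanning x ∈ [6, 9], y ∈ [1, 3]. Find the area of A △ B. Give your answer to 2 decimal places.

|A| = 34, |B| = 6, |A∩B| = 2.
|A △ B| = |A| + |B| − 2·|A∩B| = 34 + 6 − 4 = 36.00.

36.00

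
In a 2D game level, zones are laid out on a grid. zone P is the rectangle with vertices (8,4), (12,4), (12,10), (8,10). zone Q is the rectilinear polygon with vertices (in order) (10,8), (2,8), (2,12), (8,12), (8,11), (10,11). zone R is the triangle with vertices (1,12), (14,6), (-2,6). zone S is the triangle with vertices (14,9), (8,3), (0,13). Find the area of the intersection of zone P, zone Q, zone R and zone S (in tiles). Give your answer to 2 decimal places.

0.64

The intersection is the polygon with vertices (8,8.769), (9.667,8), (8,8).
By the shoelace formula its area is 0.64.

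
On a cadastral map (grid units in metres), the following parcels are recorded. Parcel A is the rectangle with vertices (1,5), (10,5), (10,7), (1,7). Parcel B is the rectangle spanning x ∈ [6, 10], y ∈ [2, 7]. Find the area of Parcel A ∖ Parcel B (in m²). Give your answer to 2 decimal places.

10.00

|Parcel A∩Parcel B|: x∈[6,10], y∈[5,7] → 4·2 = 8.
|Parcel A| = 18.
|Parcel A ∖ Parcel B| = |Parcel A| − |Parcel A∩Parcel B| = 18 − 8 = 10.00.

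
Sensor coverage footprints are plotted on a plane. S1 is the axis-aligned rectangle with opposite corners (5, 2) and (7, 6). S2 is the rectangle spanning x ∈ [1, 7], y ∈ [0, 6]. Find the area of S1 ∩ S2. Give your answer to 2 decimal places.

|S1∩S2|: x∈[5,7], y∈[2,6] → 2·4 = 8.

8.00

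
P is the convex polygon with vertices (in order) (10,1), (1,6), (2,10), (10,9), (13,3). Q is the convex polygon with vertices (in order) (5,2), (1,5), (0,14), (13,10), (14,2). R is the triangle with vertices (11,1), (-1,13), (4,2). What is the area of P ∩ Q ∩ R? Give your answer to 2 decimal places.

The intersection is the polygon with vertices (2,10), (10,2), (8.2,2), (2.581,5.122), (1.419,7.677).
By the shoelace formula its area is 22.09.

22.09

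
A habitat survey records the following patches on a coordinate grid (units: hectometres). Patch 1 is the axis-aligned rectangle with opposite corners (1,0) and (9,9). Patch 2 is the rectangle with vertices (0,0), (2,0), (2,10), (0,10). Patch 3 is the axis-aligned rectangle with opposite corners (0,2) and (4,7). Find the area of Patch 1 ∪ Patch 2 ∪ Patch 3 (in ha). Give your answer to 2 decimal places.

By inclusion–exclusion:
Individual areas: |Patch 1| = 72, |Patch 2| = 20, |Patch 3| = 20.
|Patch 1∩Patch 2|: x∈[1,2], y∈[0,9] → 1·9 = 9.
|Patch 1∩Patch 3|: x∈[1,4], y∈[2,7] → 3·5 = 15.
|Patch 2∩Patch 3|: x∈[0,2], y∈[2,7] → 2·5 = 10.
|Patch 1∩Patch 2∩Patch 3| = 5.
|Patch 1 ∪ Patch 2 ∪ Patch 3| = 112 − 34 + 5 = 83.00.

83.00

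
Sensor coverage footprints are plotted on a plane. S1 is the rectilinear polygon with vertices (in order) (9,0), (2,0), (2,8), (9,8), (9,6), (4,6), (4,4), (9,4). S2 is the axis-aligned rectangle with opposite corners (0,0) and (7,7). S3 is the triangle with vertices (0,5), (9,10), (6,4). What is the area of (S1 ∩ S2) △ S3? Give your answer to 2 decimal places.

33.92

|S1 ∩ S2| = 29.
|(S1 ∩ S2) ∩ S3| = 7.2889.
|(S1 ∩ S2) △ S3| = 29 + 19.5 − 14.5778 = 33.92.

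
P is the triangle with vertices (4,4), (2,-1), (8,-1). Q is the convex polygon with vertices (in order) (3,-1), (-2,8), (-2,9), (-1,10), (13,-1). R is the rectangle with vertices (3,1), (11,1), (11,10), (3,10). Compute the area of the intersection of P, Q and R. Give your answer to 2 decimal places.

The intersection is the polygon with vertices (6.4,1), (3,1), (3,1.5), (4,4).
By the shoelace formula its area is 5.35.

5.35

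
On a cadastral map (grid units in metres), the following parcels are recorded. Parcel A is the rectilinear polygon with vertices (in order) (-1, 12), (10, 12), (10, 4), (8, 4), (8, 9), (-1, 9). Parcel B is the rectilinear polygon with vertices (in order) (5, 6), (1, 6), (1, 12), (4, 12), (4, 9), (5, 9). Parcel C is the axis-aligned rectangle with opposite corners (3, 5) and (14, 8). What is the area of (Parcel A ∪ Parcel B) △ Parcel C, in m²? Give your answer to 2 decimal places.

|Parcel A ∪ Parcel B| = 55.
|(Parcel A ∪ Parcel B) ∩ Parcel C| = 10.
|(Parcel A ∪ Parcel B) △ Parcel C| = 55 + 33 − 20 = 68.00.

68.00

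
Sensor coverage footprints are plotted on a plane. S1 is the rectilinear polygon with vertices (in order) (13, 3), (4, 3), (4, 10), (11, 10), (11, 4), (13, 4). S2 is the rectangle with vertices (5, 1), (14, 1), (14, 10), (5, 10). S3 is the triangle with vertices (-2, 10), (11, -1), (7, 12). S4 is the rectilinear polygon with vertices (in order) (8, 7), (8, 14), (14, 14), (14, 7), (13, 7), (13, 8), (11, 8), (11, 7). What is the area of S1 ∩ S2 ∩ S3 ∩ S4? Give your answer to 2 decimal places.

0.47

The intersection is the polygon with vertices (8.539,7), (8,7), (8,8.75).
By the shoelace formula its area is 0.47.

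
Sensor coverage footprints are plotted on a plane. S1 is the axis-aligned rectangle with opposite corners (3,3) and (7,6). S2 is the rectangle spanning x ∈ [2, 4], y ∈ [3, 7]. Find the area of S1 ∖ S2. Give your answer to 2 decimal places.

|S1∩S2|: x∈[3,4], y∈[3,6] → 1·3 = 3.
|S1| = 12.
|S1 ∖ S2| = |S1| − |S1∩S2| = 12 − 3 = 9.00.

9.00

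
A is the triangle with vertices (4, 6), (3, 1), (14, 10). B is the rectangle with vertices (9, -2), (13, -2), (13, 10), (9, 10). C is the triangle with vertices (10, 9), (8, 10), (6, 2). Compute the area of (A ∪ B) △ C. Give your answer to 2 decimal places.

|A ∪ B| = 65.9818.
|(A ∪ B) ∩ C| = 5.4472.
|(A ∪ B) △ C| = 65.9818 + 9 − 10.8944 = 64.09.

64.09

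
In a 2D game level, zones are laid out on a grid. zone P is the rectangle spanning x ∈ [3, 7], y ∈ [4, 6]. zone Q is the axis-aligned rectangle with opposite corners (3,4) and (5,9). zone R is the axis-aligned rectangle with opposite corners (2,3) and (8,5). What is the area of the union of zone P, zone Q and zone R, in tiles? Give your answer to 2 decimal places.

By inclusion–exclusion:
Individual areas: |zone P| = 8, |zone Q| = 10, |zone R| = 12.
|zone P∩zone Q|: x∈[3,5], y∈[4,6] → 2·2 = 4.
|zone P∩zone R|: x∈[3,7], y∈[4,5] → 4·1 = 4.
|zone Q∩zone R|: x∈[3,5], y∈[4,5] → 2·1 = 2.
|zone P∩zone Q∩zone R| = 2.
|zone P ∪ zone Q ∪ zone R| = 30 − 10 + 2 = 22.00.

22.00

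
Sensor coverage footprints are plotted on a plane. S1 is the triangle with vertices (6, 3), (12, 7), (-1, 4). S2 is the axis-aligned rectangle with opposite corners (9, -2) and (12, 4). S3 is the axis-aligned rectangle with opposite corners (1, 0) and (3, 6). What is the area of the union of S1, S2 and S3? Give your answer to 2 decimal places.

By inclusion–exclusion:
Individual areas: |S1| = 17, |S2| = 18, |S3| = 12.
|S1∩S2| = 0.
|S1∩S3| = 2.2418.
|S2∩S3| = 0 (no overlap).
|S1∩S2∩S3| = 0.
|S1 ∪ S2 ∪ S3| = 47 − 2.2418 + 0 = 44.76.

44.76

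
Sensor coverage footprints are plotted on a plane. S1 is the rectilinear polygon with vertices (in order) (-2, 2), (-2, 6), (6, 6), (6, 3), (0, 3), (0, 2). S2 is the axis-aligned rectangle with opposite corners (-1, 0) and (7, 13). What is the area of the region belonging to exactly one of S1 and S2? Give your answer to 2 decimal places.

|S1| = 26, |S2| = 104, |S1∩S2| = 22.
|S1 △ S2| = |S1| + |S2| − 2·|S1∩S2| = 26 + 104 − 44 = 86.00.

86.00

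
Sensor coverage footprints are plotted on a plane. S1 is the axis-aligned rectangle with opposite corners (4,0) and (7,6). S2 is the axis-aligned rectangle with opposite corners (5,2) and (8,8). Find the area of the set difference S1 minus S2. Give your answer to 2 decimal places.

|S1∩S2|: x∈[5,7], y∈[2,6] → 2·4 = 8.
|S1| = 18.
|S1 ∖ S2| = |S1| − |S1∩S2| = 18 − 8 = 10.00.

10.00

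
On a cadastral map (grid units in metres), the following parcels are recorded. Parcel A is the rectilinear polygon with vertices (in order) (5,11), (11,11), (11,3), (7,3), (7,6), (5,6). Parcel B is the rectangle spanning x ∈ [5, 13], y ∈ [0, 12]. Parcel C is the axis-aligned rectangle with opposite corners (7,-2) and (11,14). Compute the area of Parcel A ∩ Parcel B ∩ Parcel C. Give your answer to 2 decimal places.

32.00

The intersection is the polygon with vertices (11,3), (7,3), (7,6), (7,11), (11,11).
By the shoelace formula its area is 32.00.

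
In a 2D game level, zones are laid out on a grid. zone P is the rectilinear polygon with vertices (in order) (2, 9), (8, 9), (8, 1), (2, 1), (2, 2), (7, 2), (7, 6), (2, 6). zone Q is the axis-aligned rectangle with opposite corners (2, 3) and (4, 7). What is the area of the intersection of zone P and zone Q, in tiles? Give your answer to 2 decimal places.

2.00

The intersection is the polygon with vertices (2,6), (2,7), (4,7), (4,6).
By the shoelace formula its area is 2.00.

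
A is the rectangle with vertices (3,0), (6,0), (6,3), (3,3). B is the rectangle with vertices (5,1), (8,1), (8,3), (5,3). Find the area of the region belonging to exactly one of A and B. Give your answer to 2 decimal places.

|A∩B|: x∈[5,6], y∈[1,3] → 1·2 = 2.
|A △ B| = |A| + |B| − 2·|A∩B| = 9 + 6 − 4 = 11.00.

11.00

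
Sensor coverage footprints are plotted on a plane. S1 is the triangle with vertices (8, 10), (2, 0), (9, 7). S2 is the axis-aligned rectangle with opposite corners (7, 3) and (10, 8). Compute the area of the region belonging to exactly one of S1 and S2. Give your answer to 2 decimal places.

21.33

|S1| = 14, |S2| = 15, |S1∩S2| = 3.8333.
|S1 △ S2| = |S1| + |S2| − 2·|S1∩S2| = 14 + 15 − 7.6667 = 21.33.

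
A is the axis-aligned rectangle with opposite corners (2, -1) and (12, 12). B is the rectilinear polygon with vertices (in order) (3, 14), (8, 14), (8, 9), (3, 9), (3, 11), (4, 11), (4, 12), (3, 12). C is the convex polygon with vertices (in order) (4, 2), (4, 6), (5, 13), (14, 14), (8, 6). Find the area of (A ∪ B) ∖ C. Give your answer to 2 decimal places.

|A ∪ B| = 140.
|(A ∪ B) ∩ C| = 46.3333.
|(A ∪ B) ∖ C| = 140 − 46.3333 = 93.67.

93.67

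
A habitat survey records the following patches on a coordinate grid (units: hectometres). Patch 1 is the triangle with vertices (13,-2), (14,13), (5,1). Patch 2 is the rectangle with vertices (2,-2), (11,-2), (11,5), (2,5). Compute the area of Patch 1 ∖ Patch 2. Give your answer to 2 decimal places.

36.75

|Patch 1| = 61.5, |Patch 1∩Patch 2| = 24.75.
|Patch 1 ∖ Patch 2| = |Patch 1| − |Patch 1∩Patch 2| = 61.5 − 24.75 = 36.75.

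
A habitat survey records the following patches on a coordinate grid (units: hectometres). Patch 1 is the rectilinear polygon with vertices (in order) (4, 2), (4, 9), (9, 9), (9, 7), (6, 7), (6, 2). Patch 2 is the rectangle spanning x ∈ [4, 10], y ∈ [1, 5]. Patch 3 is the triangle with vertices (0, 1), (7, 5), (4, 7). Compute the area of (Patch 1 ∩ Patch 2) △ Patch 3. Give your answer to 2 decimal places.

|Patch 1 ∩ Patch 2| = 6.
|(Patch 1 ∩ Patch 2) ∩ Patch 3| = 2.2857.
|(Patch 1 ∩ Patch 2) △ Patch 3| = 6 + 13 − 4.5714 = 14.43.

14.43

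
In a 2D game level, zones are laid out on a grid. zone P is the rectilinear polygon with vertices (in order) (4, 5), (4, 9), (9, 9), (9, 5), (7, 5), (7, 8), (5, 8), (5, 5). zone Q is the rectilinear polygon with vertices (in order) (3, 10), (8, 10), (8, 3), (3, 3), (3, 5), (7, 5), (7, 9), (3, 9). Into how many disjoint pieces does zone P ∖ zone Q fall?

zone P ∖ zone Q splits into 2 disjoint pieces (area 6, area 4).

2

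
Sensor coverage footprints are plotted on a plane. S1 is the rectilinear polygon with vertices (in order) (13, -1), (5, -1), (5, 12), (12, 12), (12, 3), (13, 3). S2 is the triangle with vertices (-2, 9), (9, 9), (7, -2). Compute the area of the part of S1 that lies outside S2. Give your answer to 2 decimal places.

|S1| = 95, |S1∩S2| = 30.0556.
|S1 ∖ S2| = |S1| − |S1∩S2| = 95 − 30.0556 = 64.94.

64.94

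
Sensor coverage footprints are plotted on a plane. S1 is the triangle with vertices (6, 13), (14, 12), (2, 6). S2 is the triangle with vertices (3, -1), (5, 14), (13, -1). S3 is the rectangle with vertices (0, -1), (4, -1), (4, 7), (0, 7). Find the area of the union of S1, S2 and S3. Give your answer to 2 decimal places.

By inclusion–exclusion:
Individual areas: |S1| = 30, |S2| = 75, |S3| = 32.
|S1∩S2| = 10.2119.
|S1∩S3| = 0.7143.
|S2∩S3| = 3.75.
|S1∩S2∩S3| = 0.
|S1 ∪ S2 ∪ S3| = 137 − 14.6762 + 0 = 122.32.

122.32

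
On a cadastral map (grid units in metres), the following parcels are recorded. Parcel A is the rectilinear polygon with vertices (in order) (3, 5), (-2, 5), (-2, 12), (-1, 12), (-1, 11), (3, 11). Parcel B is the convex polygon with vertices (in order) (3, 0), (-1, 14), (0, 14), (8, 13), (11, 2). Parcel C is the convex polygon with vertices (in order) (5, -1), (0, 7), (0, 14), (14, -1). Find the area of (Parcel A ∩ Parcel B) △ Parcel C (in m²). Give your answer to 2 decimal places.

71.40

|Parcel A ∩ Parcel B| = 13.7143.
|(Parcel A ∩ Parcel B) ∩ Parcel C| = 13.6571.
|(Parcel A ∩ Parcel B) △ Parcel C| = 13.7143 + 85 − 27.3143 = 71.40.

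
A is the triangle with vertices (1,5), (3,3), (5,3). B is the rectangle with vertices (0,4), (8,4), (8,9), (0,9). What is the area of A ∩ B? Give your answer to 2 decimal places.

0.50

The intersection is the polygon with vertices (1,5), (3,4), (2,4).
By the shoelace formula its area is 0.50.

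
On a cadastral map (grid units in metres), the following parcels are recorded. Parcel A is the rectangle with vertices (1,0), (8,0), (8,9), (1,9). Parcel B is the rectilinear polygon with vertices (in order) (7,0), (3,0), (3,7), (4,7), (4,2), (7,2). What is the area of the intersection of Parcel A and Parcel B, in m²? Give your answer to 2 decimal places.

13.00

The intersection is the polygon with vertices (3,0), (3,7), (4,7), (4,2), (7,2), (7,0).
By the shoelace formula its area is 13.00.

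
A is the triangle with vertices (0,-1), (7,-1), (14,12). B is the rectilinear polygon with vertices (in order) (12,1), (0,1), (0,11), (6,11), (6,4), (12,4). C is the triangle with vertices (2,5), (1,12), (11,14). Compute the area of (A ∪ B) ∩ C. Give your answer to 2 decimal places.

The region (A ∪ B) ∩ C is the polygon with vertices (6,11), (6,9), (2,5), (1.143,11).
By the shoelace formula its area is 18.57.

18.57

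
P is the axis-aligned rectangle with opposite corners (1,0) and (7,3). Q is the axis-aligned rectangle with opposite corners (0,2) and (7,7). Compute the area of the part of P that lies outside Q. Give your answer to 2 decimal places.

|P∩Q|: x∈[1,7], y∈[2,3] → 6·1 = 6.
|P| = 18.
|P ∖ Q| = |P| − |P∩Q| = 18 − 6 = 12.00.

12.00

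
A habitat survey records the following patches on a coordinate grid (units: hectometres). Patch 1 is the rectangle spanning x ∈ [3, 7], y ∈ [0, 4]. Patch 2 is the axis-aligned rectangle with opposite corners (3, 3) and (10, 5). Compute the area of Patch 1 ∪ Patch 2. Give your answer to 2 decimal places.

26.00

By inclusion–exclusion:
Individual areas: |Patch 1| = 16, |Patch 2| = 14.
|Patch 1∩Patch 2|: x∈[3,7], y∈[3,4] → 4·1 = 4.
|Patch 1 ∪ Patch 2| = 30 − 4 = 26.00.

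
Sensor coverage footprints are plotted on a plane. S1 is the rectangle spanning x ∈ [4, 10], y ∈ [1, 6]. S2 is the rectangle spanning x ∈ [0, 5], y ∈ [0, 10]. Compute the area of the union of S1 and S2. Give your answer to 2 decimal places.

By inclusion–exclusion:
Individual areas: |S1| = 30, |S2| = 50.
|S1∩S2|: x∈[4,5], y∈[1,6] → 1·5 = 5.
|S1 ∪ S2| = 80 − 5 = 75.00.

75.00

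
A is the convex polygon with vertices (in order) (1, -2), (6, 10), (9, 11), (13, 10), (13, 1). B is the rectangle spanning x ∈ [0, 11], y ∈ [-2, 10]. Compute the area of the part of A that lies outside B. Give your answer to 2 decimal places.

22.00

|A| = 99.5, |A∩B| = 77.5.
|A ∖ B| = |A| − |A∩B| = 99.5 − 77.5 = 22.00.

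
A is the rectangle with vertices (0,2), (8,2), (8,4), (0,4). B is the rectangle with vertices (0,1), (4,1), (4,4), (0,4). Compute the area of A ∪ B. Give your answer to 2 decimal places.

20.00

By inclusion–exclusion:
Individual areas: |A| = 16, |B| = 12.
|A∩B|: x∈[0,4], y∈[2,4] → 4·2 = 8.
|A ∪ B| = 28 − 8 = 20.00.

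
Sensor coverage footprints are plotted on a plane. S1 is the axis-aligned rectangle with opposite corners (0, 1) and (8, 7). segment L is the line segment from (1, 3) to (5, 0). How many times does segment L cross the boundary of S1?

1

The segment meets the boundary at (3.667,1).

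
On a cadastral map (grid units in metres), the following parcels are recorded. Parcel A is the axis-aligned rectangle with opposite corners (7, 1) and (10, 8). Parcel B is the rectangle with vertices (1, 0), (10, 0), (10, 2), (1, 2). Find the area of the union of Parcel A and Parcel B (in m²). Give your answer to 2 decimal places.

By inclusion–exclusion:
Individual areas: |Parcel A| = 21, |Parcel B| = 18.
|Parcel A∩Parcel B|: x∈[7,10], y∈[1,2] → 3·1 = 3.
|Parcel A ∪ Parcel B| = 39 − 3 = 36.00.

36.00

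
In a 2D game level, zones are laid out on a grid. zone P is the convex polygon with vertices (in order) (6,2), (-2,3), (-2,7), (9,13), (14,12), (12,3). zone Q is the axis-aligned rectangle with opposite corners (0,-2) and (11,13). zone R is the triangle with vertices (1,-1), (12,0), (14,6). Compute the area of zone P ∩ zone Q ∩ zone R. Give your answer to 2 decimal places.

The intersection is the polygon with vertices (11,2.833), (6.828,2.138), (11,4.385).
By the shoelace formula its area is 3.24.

3.24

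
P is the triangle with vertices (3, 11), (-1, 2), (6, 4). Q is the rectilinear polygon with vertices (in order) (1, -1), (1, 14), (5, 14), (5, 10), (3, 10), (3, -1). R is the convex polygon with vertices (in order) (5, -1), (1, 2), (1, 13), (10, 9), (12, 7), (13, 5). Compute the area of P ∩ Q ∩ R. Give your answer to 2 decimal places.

12.00

The intersection is the polygon with vertices (3.429,10), (3,10), (3,3.143), (1,2.571), (1,6.5), (3,11).
By the shoelace formula its area is 12.00.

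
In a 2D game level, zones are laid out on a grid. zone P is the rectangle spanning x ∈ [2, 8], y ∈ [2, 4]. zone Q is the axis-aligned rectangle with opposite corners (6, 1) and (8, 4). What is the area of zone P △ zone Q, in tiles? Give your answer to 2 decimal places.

|zone P∩zone Q|: x∈[6,8], y∈[2,4] → 2·2 = 4.
|zone P △ zone Q| = |zone P| + |zone Q| − 2·|zone P∩zone Q| = 12 + 6 − 8 = 10.00.

10.00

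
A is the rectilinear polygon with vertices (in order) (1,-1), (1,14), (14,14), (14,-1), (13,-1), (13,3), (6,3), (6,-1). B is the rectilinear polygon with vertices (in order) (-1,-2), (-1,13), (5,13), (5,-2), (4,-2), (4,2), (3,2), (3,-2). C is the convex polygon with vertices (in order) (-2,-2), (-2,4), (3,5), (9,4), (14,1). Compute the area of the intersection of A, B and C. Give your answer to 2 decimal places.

20.05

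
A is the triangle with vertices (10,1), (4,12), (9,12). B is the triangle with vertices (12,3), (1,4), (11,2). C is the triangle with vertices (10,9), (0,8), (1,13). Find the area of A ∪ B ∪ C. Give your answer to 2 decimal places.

By inclusion–exclusion:
Individual areas: |A| = 27.5, |B| = 6, |C| = 24.5.
|A∩B| = 0.7737.
|A∩C| = 6.3396.
|B∩C| = 0.
|A∩B∩C| = 0.
|A ∪ B ∪ C| = 58 − 7.1133 + 0 = 50.89.

50.89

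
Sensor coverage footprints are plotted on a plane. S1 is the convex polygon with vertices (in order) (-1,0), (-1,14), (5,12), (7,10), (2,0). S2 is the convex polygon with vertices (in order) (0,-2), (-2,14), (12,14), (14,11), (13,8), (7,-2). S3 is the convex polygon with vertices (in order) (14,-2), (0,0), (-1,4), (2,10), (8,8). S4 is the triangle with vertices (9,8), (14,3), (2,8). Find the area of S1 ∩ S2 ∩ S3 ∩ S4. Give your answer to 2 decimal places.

The intersection is the polygon with vertices (5.31,6.621), (2,8), (6,8).
By the shoelace formula its area is 2.76.

2.76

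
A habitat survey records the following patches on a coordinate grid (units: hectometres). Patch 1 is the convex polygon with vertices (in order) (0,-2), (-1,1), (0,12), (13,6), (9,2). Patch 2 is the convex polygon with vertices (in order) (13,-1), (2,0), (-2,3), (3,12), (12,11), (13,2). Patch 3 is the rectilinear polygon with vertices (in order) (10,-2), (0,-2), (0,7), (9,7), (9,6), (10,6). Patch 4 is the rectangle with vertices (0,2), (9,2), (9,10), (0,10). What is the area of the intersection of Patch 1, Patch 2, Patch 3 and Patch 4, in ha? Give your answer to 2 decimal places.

44.96

The intersection is the polygon with vertices (9,7), (9,6), (9,2), (0,2), (0,6.6), (0.222,7).
By the shoelace formula its area is 44.96.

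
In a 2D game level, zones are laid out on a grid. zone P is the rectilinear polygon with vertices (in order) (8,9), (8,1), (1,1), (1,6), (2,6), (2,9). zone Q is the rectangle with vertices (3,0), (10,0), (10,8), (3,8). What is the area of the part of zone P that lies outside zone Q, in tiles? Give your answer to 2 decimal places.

|zone P| = 53, |zone P∩zone Q| = 35.
|zone P ∖ zone Q| = |zone P| − |zone P∩zone Q| = 53 − 35 = 18.00.

18.00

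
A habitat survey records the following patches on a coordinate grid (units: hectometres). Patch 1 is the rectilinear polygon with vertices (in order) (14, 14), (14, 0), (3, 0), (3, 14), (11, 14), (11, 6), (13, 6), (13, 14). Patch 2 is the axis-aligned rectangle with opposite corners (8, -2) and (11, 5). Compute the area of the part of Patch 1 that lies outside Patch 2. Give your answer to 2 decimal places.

123.00

|Patch 1| = 138, |Patch 1∩Patch 2| = 15.
|Patch 1 ∖ Patch 2| = |Patch 1| − |Patch 1∩Patch 2| = 138 − 15 = 123.00.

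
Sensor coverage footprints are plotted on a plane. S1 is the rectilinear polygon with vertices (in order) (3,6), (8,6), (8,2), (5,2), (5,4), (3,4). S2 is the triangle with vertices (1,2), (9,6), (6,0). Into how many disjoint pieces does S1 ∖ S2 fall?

S1 ∖ S2 splits into 2 disjoint pieces (area 7.75, area 1).

2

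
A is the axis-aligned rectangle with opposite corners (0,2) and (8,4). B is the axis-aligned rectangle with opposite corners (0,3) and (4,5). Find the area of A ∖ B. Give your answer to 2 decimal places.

|A∩B|: x∈[0,4], y∈[3,4] → 4·1 = 4.
|A| = 16.
|A ∖ B| = |A| − |A∩B| = 16 − 4 = 12.00.

12.00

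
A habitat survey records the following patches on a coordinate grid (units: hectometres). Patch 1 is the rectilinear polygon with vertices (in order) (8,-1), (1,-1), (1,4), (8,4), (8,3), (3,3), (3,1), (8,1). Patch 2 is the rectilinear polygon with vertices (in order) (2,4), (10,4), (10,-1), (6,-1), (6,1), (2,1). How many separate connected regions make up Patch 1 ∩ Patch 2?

Patch 1 ∩ Patch 2 splits into 2 disjoint pieces (area 4, area 8).

2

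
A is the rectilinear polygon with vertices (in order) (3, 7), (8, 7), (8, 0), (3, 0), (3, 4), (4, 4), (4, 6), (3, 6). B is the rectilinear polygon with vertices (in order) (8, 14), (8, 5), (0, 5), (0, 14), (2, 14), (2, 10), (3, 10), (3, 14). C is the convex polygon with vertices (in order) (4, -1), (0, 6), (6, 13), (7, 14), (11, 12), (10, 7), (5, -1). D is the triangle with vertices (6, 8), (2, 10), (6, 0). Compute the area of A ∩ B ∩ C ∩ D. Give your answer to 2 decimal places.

4.60

The intersection is the polygon with vertices (4,5), (4,6), (3.6,6), (3.2,7), (6,7), (6,5).
By the shoelace formula its area is 4.60.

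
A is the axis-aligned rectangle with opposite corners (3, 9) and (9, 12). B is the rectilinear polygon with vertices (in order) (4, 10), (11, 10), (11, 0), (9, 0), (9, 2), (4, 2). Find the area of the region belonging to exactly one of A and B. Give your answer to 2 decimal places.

68.00

|A| = 18, |B| = 60, |A∩B| = 5.
|A △ B| = |A| + |B| − 2·|A∩B| = 18 + 60 − 10 = 68.00.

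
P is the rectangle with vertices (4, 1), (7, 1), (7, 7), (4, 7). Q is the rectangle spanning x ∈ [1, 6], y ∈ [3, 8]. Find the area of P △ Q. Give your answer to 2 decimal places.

|P∩Q|: x∈[4,6], y∈[3,7] → 2·4 = 8.
|P △ Q| = |P| + |Q| − 2·|P∩Q| = 18 + 25 − 16 = 27.00.

27.00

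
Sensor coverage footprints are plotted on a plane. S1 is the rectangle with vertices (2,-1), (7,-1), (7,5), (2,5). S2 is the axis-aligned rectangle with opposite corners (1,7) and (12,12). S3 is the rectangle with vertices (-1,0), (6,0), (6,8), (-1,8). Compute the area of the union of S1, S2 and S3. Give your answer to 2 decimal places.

116.00

By inclusion–exclusion:
Individual areas: |S1| = 30, |S2| = 55, |S3| = 56.
|S1∩S2| = 0 (no overlap).
|S1∩S3|: x∈[2,6], y∈[0,5] → 4·5 = 20.
|S2∩S3|: x∈[1,6], y∈[7,8] → 5·1 = 5.
|S1∩S2∩S3| = 0.
|S1 ∪ S2 ∪ S3| = 141 − 25 + 0 = 116.00.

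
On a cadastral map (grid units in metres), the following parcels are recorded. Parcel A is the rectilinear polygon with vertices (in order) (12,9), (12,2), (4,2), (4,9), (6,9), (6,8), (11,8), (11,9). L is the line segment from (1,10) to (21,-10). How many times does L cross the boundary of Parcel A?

The segment meets the boundary at (9,2), (4,7).

2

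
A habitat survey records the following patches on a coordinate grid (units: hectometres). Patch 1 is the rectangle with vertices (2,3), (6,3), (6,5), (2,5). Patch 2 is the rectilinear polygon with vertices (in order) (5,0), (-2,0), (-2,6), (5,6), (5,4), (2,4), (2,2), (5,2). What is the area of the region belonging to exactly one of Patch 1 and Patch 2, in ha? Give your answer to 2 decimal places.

|Patch 1| = 8, |Patch 2| = 36, |Patch 1∩Patch 2| = 3.
|Patch 1 △ Patch 2| = |Patch 1| + |Patch 2| − 2·|Patch 1∩Patch 2| = 8 + 36 − 6 = 38.00.

38.00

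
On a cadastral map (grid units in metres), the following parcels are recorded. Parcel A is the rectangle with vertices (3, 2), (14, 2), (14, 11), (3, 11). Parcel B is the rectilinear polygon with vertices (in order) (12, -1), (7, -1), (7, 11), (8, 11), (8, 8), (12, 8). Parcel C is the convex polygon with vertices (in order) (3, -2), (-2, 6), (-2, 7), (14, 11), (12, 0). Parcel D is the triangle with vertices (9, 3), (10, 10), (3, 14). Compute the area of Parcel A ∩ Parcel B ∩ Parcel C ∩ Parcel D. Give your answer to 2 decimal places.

9.49

The intersection is the polygon with vertices (9.714,8), (9,3), (7,6.667), (7,9.25), (8,9.5), (8,8).
By the shoelace formula its area is 9.49.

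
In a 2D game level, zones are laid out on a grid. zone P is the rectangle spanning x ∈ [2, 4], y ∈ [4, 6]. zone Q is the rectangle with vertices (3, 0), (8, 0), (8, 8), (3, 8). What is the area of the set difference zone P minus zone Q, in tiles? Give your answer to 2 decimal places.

2.00

|zone P∩zone Q|: x∈[3,4], y∈[4,6] → 1·2 = 2.
|zone P| = 4.
|zone P ∖ zone Q| = |zone P| − |zone P∩zone Q| = 4 − 2 = 2.00.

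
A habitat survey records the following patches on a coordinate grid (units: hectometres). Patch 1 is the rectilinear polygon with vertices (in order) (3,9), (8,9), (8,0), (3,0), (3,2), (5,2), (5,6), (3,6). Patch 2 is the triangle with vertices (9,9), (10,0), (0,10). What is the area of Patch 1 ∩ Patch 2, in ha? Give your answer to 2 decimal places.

The intersection is the polygon with vertices (8,9), (8,2), (5,5), (5,6), (4,6), (3,7), (3,9).
By the shoelace formula its area is 22.00.

22.00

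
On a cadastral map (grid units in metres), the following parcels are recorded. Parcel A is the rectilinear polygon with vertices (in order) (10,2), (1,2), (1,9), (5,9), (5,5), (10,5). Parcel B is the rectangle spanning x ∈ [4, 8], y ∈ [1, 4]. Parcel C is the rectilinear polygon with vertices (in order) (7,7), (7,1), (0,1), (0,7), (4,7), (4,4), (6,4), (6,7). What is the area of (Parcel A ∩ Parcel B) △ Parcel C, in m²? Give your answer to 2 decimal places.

32.00

|Parcel A ∩ Parcel B| = 8.
|(Parcel A ∩ Parcel B) ∩ Parcel C| = 6.
|(Parcel A ∩ Parcel B) △ Parcel C| = 8 + 36 − 12 = 32.00.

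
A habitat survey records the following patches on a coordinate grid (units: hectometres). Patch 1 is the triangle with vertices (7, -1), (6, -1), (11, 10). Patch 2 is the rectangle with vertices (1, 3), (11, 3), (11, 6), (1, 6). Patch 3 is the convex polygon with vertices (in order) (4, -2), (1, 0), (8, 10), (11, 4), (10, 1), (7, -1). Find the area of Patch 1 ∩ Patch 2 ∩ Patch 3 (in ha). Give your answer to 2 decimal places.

1.50

The intersection is the polygon with vertices (9.546,6), (8.454,3), (7.818,3), (9.182,6).
By the shoelace formula its area is 1.50.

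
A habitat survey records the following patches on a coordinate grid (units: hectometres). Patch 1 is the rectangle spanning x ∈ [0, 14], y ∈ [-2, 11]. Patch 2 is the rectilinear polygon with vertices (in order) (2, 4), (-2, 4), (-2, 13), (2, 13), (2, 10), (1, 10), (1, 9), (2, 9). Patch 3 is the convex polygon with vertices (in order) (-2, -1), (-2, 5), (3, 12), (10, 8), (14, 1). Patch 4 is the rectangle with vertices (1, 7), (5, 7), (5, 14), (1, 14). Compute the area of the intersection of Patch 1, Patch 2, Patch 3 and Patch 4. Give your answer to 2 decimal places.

2.13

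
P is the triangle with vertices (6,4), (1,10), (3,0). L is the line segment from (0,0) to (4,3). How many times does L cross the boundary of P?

The segment meets the boundary at (2.609,1.957).

1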